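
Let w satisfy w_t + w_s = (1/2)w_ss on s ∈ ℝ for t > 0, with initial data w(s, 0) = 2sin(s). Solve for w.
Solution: Change to a moving frame: let η = s - t, σ = t and write w(s,t) = u(η,σ).
By the chain rule w_t = u_σ - u_η, w_s = u_η, w_ss = u_ηη.
Then w_t + w_s = u_σ: the advection term cancels and the PDE becomes the heat equation u_σ = (1/2)u_ηη on η ∈ ℝ.
Initial data: u(η,0) = w(η,0) = 2sin(η).
On η ∈ ℝ each mode satisfies (sin(nη))″ = -n² sin(nη), so exp(-n²σ/2) sin(nη) solves the heat equation; by superposition u(η,σ) = Σ c_n exp(-n²σ/2) sin(nη).
Reading off the coefficients: c_1=2, so u(η,σ) = 2exp(-σ/2)sin(η).
Substituting back η = s - t, σ = t: w(s,t) = u(s - t, t).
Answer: w(s, t) = 2exp(-t/2)sin(s - t)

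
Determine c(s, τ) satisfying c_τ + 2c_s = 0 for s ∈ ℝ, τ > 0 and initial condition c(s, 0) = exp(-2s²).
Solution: By characteristics (ds/dτ = 2), c(s,τ) = f(s - 2τ) with f = c(·, 0).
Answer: c(s, τ) = exp(-2(s - 2τ)²)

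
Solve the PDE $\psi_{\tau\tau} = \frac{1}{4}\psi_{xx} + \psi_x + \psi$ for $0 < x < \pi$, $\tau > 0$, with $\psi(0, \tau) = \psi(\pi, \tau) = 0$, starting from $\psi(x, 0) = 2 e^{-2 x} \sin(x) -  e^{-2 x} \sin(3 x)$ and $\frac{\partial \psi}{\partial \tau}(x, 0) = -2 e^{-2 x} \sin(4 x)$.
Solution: Substitute $\psi = e^{-2x}u$, i.e. $u = e^{2x}\psi$.
By the product rule, $\psi_x = e^{-2x}(u_x - 2u)$, $\psi_{xx} = e^{-2x}(u_{xx} - 4u_x + 4u)$, $\psi_{\tau\tau} = e^{-2x}u_{\tau\tau}$.
Substituting into the PDE and dividing by $e^{-2x}$: $u_{\tau\tau} = \frac{1}{4}(u_{xx} - 4u_x + 4u) + (u_x - 2u) + u$.
The lower-order terms cancel, leaving the standard wave equation $u_{\tau\tau} = \frac{1}{4}u_{xx}$.
Initial data for $u$: $u(x,0) = e^{2x}\psi(x,0) = 2 \sin(x) - \sin(3 x)$; $u_{\tau}(x,0) = e^{2x}\psi_{\tau}(x,0) = -2 \sin(4 x)$. The boundary conditions carry over: $u(0,\tau) = u(\pi,\tau) = 0$.
Solve for $u$:
  Using separation of variables $u = X(x)T(\tau)$:
  Eigenfunctions: $\sin(nx)$, $n = 1, 2, 3, \ldots$
  General solution: $u(x, \tau) = \sum [A_n \cos(n \tau/2) + B_n \sin(n \tau/2)] \sin(nx)$
  From $u(x,0) = 2 \sin(x) - \sin(3 x)$: $A_1=2, A_3=-1$. From $u_{\tau}(x,0) = -2 \sin(4 x)$, using $u_{\tau}(x,0) = \sum \omega_n B_n \sin(nx)$ with $\omega_n = n/2$: $B_4 = (-2)/2 = -1$.
Hence $u(x,\tau) = 2 \sin(x) \cos(\tau/2) - \sin(3 x) \cos(3 \tau/2) - \sin(4 x) \sin(2 \tau)$.
Transform back: $\psi(x,\tau) = e^{-2x}u(x,\tau)$.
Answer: $\psi(x, \tau) = - e^{-2 x} \sin(2 \tau) \sin(4 x) + 2 e^{-2 x} \sin(x) \cos(\tau/2) -  e^{-2 x} \sin(3 x) \cos(3 \tau/2)$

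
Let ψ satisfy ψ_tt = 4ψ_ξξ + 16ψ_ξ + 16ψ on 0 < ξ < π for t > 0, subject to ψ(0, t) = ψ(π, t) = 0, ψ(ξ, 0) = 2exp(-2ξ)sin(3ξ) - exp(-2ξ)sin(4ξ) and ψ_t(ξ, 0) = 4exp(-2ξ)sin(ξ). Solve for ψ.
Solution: Substitute ψ = exp(-2ξ)u.
Then ψ_ξ = exp(-2ξ)(u_ξ - 2u), ψ_ξξ = exp(-2ξ)(u_ξξ - 4u_ξ + 4u), ψ_tt = exp(-2ξ)u_tt; substituting and dividing by exp(-2ξ), the lower-order terms cancel: u_tt = 4u_ξξ (standard wave equation).
Data for u: u(ξ,0) = exp(2ξ)ψ(ξ,0) = 2sin(3ξ) - sin(4ξ); u_t(ξ,0) = exp(2ξ)ψ_t(ξ,0) = 4sin(ξ). The boundary conditions carry over: u(0,t) = u(π,t) = 0.
Separating variables: u = Σ [A_n cos(ω_n t) + B_n sin(ω_n t)] sin(nξ), ω_n = 2n. From ICs (B_n = velocity coefficient / ω_n): A_3=2, A_4=-1, B_1=2.
So u(ξ,t) = 2sin(2t)sin(ξ) + 2sin(3ξ)cos(6t) - sin(4ξ)cos(8t), and ψ(ξ,t) = exp(-2ξ)u(ξ,t).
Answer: ψ(ξ, t) = 2exp(-2ξ)sin(2t)sin(ξ) + 2exp(-2ξ)sin(3ξ)cos(6t) - exp(-2ξ)sin(4ξ)cos(8t)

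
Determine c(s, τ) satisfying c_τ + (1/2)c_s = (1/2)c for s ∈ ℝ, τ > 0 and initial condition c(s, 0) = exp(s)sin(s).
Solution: Substitute c = exp(s)u, i.e. u = exp(-s)c.
By the product rule, c_s = exp(s)(u_s + u), c_τ = exp(s)u_τ.
Substituting into the PDE and dividing by exp(s): u_τ + (1/2)(u_s + u) = (1/2)u.
The lower-order terms cancel, leaving the standard advection equation u_τ + (1/2)u_s = 0.
Initial data for u: u(s,0) = exp(-s)c(s,0) = sin(s).
Solve for u:
  By method of characteristics (waves move right with speed 1/2):
  Along characteristics s - (1/2)τ = const, u is constant, so u(s,τ) = f(s - (1/2)τ) with f = u(·, 0).
Hence u(s,τ) = sin(s - τ/2).
Transform back: c(s,τ) = exp(s)u(s,τ).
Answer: c(s, τ) = exp(s)sin(s - τ/2)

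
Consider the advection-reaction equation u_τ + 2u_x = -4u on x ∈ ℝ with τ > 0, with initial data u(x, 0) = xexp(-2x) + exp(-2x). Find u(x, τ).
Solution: Substitute u = exp(-2x)w, i.e. w = exp(2x)u.
By the product rule, u_x = exp(-2x)(w_x - 2w), u_τ = exp(-2x)w_τ.
Substituting into the PDE and dividing by exp(-2x): w_τ + 2(w_x - 2w) = -4w.
The lower-order terms cancel, leaving the standard advection equation w_τ + 2w_x = 0.
Initial data for w: w(x,0) = exp(2x)u(x,0) = x + 1.
Solve for w:
  By method of characteristics (waves move right with speed 2):
  Along characteristics x - 2τ = const, w is constant, so w(x,τ) = f(x - 2τ) with f = w(·, 0).
Hence w(x,τ) = x - 2τ + 1.
Transform back: u(x,τ) = exp(-2x)w(x,τ).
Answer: u(x, τ) = xexp(-2x) - 2τexp(-2x) + exp(-2x)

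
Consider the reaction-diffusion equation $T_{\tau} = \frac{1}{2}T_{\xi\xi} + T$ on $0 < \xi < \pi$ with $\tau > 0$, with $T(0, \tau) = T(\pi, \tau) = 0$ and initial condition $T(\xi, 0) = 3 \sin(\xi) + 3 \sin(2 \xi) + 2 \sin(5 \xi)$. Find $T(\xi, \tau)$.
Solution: Substitute $T = e^{\tau}u$.
Then $T_{\tau} = e^{\tau}(u_{\tau} + u)$, $T_{\xi\xi} = e^{\tau}u_{\xi\xi}$; substituting and dividing by $e^{\tau}$, the lower-order terms cancel: $u_{\tau} = \frac{1}{2}u_{\xi\xi}$ (standard heat equation).
Data for $u$: $u(\xi,0) = T(\xi,0) = 3 \sin(\xi) + 3 \sin(2 \xi) + 2 \sin(5 \xi)$. The boundary conditions carry over: $u(0,\tau) = u(\pi,\tau) = 0$.
Separating variables: $u = \sum c_n e^{-n^2\tau/2} \sin(n\xi)$. From $u(\xi,0) = 3 \sin(\xi) + 3 \sin(2 \xi) + 2 \sin(5 \xi)$: $c_1=3, c_2=3, c_5=2$.
So $u(\xi,\tau) = 3 e^{-2 \tau} \sin(2 \xi) + 3 e^{-\tau/2} \sin(\xi) + 2 e^{-25 \tau/2} \sin(5 \xi)$, and $T(\xi,\tau) = e^{\tau}u(\xi,\tau)$.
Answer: $T(\xi, \tau) = 3 e^{\tau/2} \sin(\xi) + 3 e^{-\tau} \sin(2 \xi) + 2 e^{-23 \tau/2} \sin(5 \xi)$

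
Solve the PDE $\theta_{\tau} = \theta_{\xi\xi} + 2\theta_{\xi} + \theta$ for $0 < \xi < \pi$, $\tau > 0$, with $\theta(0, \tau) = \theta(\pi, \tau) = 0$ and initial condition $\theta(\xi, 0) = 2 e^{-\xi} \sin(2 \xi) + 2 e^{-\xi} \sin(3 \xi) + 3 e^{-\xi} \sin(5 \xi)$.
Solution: Substitute $\theta = e^{-\xi}u$, i.e. $u = e^{\xi}\theta$.
By the product rule, $\theta_{\xi} = e^{-\xi}(u_{\xi} - u)$, $\theta_{\xi\xi} = e^{-\xi}(u_{\xi\xi} - 2u_{\xi} + u)$, $\theta_{\tau} = e^{-\xi}u_{\tau}$.
Substituting into the PDE and dividing by $e^{-\xi}$: $u_{\tau} = (u_{\xi\xi} - 2u_{\xi} + u) + 2(u_{\xi} - u) + u$.
The lower-order terms cancel, leaving the standard heat equation $u_{\tau} = u_{\xi\xi}$.
Initial data for $u$: $u(\xi,0) = e^{\xi}\theta(\xi,0) = 2 \sin(2 \xi) + 2 \sin(3 \xi) + 3 \sin(5 \xi)$. The boundary conditions carry over: $u(0,\tau) = u(\pi,\tau) = 0$.
Solve for $u$:
  Using separation of variables $u = X(\xi)G(\tau)$:
  Eigenfunctions: $\sin(n\xi)$, $n = 1, 2, 3, \ldots$
  General solution: $u(\xi, \tau) = \sum c_n \sin(n\xi) e^{-n^2 \tau}$
  Matching $u(\xi,0) = 2 \sin(2 \xi) + 2 \sin(3 \xi) + 3 \sin(5 \xi)$ term by term: $c_2=2, c_3=2, c_5=3$.
Hence $u(\xi,\tau) = 2 e^{-4 \tau} \sin(2 \xi) + 2 e^{-9 \tau} \sin(3 \xi) + 3 e^{-25 \tau} \sin(5 \xi)$.
Transform back: $\theta(\xi,\tau) = e^{-\xi}u(\xi,\tau)$.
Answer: $\theta(\xi, \tau) = 2 e^{-4 \tau} e^{-\xi} \sin(2 \xi) + 2 e^{-9 \tau} e^{-\xi} \sin(3 \xi) + 3 e^{-25 \tau} e^{-\xi} \sin(5 \xi)$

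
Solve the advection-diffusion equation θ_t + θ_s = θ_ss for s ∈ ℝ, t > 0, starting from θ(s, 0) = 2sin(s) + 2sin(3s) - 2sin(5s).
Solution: Moving frame: η = s - t, σ = t, θ = u(η,σ), so θ_t = u_σ - u_η and θ_ss = u_ηη.
Hence θ_t + θ_s = u_σ and the PDE becomes the heat equation u_σ = u_ηη on η ∈ ℝ.
Initial data: u(η,0) = θ(η,0) = 2sin(η) + 2sin(3η) - 2sin(5η). Each mode sin(nη) decays as exp(-n²σ) on ℝ, so u(η,σ) = Σ c_n exp(-n²σ) sin(nη) with c_1=2, c_3=2, c_5=-2: u(η,σ) = 2exp(-σ)sin(η) + 2exp(-9σ)sin(3η) - 2exp(-25σ)sin(5η).
Substituting back: θ(s,t) = u(s - t, t).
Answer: θ(s, t) = 2exp(-t)sin(s - t) + 2exp(-9t)sin(3s - 3t) - 2exp(-25t)sin(5s - 5t)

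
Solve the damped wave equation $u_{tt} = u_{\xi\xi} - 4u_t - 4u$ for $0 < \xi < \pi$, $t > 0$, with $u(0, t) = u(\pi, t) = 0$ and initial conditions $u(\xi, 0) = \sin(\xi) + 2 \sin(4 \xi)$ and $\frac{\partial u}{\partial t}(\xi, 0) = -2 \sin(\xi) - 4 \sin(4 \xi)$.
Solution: Substitute $u = e^{-2t}w$.
Then $u_t = e^{-2t}(w_t - 2w)$, $u_{tt} = e^{-2t}(w_{tt} - 4w_t + 4w)$, $u_{\xi\xi} = e^{-2t}w_{\xi\xi}$; substituting and dividing by $e^{-2t}$, the lower-order terms cancel: $w_{tt} = w_{\xi\xi}$ (standard wave equation).
Data for $w$: $w(\xi,0) = u(\xi,0) = \sin(\xi) + 2 \sin(4 \xi)$; $w_t(\xi,0) = u_t(\xi,0) + 2u(\xi,0) = 0$. The boundary conditions carry over: $w(0,t) = w(\pi,t) = 0$.
Separating variables: $w = \sum [A_n \cos(\omega_n t) + B_n \sin(\omega_n t)] \sin(n\xi)$, $\omega_n = n$. From ICs: $A_1=1, A_4=2$.
So $w(\xi,t) = \sin(\xi) \cos(t) + 2 \sin(4 \xi) \cos(4 t)$, and $u(\xi,t) = e^{-2t}w(\xi,t)$.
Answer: $u(\xi, t) = e^{-2 t} \sin(\xi) \cos(t) + 2 e^{-2 t} \sin(4 \xi) \cos(4 t)$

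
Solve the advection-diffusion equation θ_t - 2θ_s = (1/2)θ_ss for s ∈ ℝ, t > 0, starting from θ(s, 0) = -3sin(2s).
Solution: Moving frame: η = s + 2t, σ = t, θ = u(η,σ), so θ_t = u_σ + 2u_η and θ_ss = u_ηη.
Hence θ_t - 2θ_s = u_σ and the PDE becomes the heat equation u_σ = (1/2)u_ηη on η ∈ ℝ.
Initial data: u(η,0) = θ(η,0) = -3sin(2η). Each mode sin(nη) decays as exp(-n²σ/2) on ℝ, so u(η,σ) = Σ c_n exp(-n²σ/2) sin(nη) with c_2=-3: u(η,σ) = -3exp(-2σ)sin(2η).
Substituting back: θ(s,t) = u(s + 2t, t).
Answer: θ(s, t) = -3exp(-2t)sin(2s + 4t)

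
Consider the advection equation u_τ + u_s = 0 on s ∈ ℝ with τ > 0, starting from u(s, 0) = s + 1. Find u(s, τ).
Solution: By method of characteristics (waves move right with speed 1):
Along characteristics s - τ = const, u is constant, so u(s,τ) = f(s - τ) with f = u(·, 0).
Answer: u(s, τ) = s - τ + 1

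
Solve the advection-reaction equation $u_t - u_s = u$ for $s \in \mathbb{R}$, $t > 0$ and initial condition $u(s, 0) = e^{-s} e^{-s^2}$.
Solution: Substitute $u = e^{-s}w$.
Then $u_s = e^{-s}(w_s - w)$, $u_t = e^{-s}w_t$; substituting and dividing by $e^{-s}$, the lower-order terms cancel: $w_t - w_s = 0$ (standard advection equation).
Data for $w$: $w(s,0) = e^{s}u(s,0) = e^{-s^2}$.
By characteristics ($ds/dt = -1$), $w(s,t) = f(s + t)$ with $f = w( \cdot , 0)$.
So $w(s,t) = e^{-(s + t)^2}$, and $u(s,t) = e^{-s}w(s,t)$.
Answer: $u(s, t) = e^{-s} e^{-(s + t)^2}$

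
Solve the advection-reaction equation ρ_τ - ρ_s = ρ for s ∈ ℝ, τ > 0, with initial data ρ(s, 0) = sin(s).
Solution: Substitute ρ = exp(τ)u.
Then ρ_τ = exp(τ)(u_τ + u), ρ_s = exp(τ)u_s; substituting and dividing by exp(τ), the lower-order terms cancel: u_τ - u_s = 0 (standard advection equation).
Data for u: u(s,0) = ρ(s,0) = sin(s).
By characteristics (ds/dτ = -1), u(s,τ) = f(s + τ) with f = u(·, 0).
So u(s,τ) = sin(s + τ), and ρ(s,τ) = exp(τ)u(s,τ).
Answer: ρ(s, τ) = exp(τ)sin(s + τ)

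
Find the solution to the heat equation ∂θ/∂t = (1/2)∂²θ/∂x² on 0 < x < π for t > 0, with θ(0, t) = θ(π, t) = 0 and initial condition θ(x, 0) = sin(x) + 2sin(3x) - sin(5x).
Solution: Separating variables: θ = Σ c_n exp(-n²t/2) sin(nx). From θ(x,0) = sin(x) + 2sin(3x) - sin(5x): c_1=1, c_3=2, c_5=-1.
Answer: θ(x, t) = exp(-t/2)sin(x) + 2exp(-9t/2)sin(3x) - exp(-25t/2)sin(5x)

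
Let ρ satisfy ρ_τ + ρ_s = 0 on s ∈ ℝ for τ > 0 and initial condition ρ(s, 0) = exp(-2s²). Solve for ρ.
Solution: By method of characteristics (waves move right with speed 1):
Along characteristics s - τ = const, ρ is constant, so ρ(s,τ) = f(s - τ) with f = ρ(·, 0).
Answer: ρ(s, τ) = exp(-2(s - τ)²)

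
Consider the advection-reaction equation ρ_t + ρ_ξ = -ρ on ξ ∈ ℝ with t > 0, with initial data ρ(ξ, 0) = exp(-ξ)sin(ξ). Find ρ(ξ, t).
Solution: Substitute ρ = exp(-ξ)u.
Then ρ_ξ = exp(-ξ)(u_ξ - u), ρ_t = exp(-ξ)u_t; substituting and dividing by exp(-ξ), the lower-order terms cancel: u_t + u_ξ = 0 (standard advection equation).
Data for u: u(ξ,0) = exp(ξ)ρ(ξ,0) = sin(ξ).
By characteristics (dξ/dt = 1), u(ξ,t) = f(ξ - t) with f = u(·, 0).
So u(ξ,t) = -sin(t - ξ), and ρ(ξ,t) = exp(-ξ)u(ξ,t).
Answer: ρ(ξ, t) = -exp(-ξ)sin(t - ξ)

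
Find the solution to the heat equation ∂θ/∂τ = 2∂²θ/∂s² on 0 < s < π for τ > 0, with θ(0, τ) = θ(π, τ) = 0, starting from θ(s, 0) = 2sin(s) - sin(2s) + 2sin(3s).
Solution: Separating variables: θ = Σ c_n exp(-2n²τ) sin(ns). From θ(s,0) = 2sin(s) - sin(2s) + 2sin(3s): c_1=2, c_2=-1, c_3=2.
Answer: θ(s, τ) = 2exp(-2τ)sin(s) - exp(-8τ)sin(2s) + 2exp(-18τ)sin(3s)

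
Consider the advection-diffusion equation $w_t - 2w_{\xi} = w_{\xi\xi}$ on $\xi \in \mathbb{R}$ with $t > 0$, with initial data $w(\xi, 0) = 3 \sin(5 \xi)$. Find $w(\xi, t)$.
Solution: Moving frame: $\eta = \xi + 2t$, $\sigma = t$, $w = u(\eta,\sigma)$, so $w_t = u_{\sigma} + 2u_{\eta}$ and $w_{\xi\xi} = u_{\eta\eta}$.
Hence $w_t - 2w_{\xi} = u_{\sigma}$ and the PDE becomes the heat equation $u_{\sigma} = u_{\eta\eta}$ on $\eta \in \mathbb{R}$.
Initial data: $u(\eta,0) = w(\eta,0) = 3 \sin(5 \eta)$. Each mode $\sin(n\eta)$ decays as $e^{-n^2\sigma}$ on $\mathbb{R}$, so $u(\eta,\sigma) = \sum c_n e^{-n^2\sigma} \sin(n\eta)$ with $c_5=3$: $u(\eta,\sigma) = 3 e^{-25 \sigma} \sin(5 \eta)$.
Substituting back: $w(\xi,t) = u(\xi + 2t, t)$.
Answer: $w(\xi, t) = 3 e^{-25 t} \sin(5 \xi + 10 t)$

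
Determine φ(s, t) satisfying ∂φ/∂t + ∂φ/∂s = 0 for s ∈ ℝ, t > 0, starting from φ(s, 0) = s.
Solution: By method of characteristics (waves move right with speed 1):
Along characteristics s - t = const, φ is constant, so φ(s,t) = f(s - t) with f = φ(·, 0).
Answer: φ(s, t) = s - t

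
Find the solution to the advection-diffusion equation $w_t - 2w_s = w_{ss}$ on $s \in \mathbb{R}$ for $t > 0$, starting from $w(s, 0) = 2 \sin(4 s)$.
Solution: Change to a moving frame: let $\eta = s + 2t$, $\sigma = t$ and write $w(s,t) = u(\eta,\sigma)$.
By the chain rule $w_t = u_{\sigma} + 2u_{\eta}$, $w_s = u_{\eta}$, $w_{ss} = u_{\eta\eta}$.
Then $w_t - 2w_s = u_{\sigma}$: the advection term cancels and the PDE becomes the heat equation $u_{\sigma} = u_{\eta\eta}$ on $\eta \in \mathbb{R}$.
Initial data: $u(\eta,0) = w(\eta,0) = 2 \sin(4 \eta)$.
On $\eta \in \mathbb{R}$ each mode satisfies $(\sin(n\eta))'' = -n^2 \sin(n\eta)$, so $e^{-n^2\sigma} \sin(n\eta)$ solves the heat equation; by superposition $u(\eta,\sigma) = \sum c_n e^{-n^2\sigma} \sin(n\eta)$.
Reading off the coefficients: $c_4=2$, so $u(\eta,\sigma) = 2 e^{-16 \sigma} \sin(4 \eta)$.
Substituting back $\eta = s + 2t$, $\sigma = t$: $w(s,t) = u(s + 2t, t)$.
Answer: $w(s, t) = 2 e^{-16 t} \sin(4 s + 8 t)$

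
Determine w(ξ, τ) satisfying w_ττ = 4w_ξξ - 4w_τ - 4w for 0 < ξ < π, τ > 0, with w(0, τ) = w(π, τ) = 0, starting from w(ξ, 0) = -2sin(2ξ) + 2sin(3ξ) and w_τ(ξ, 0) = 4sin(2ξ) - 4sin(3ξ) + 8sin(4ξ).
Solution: Substitute w = exp(-2τ)u, i.e. u = exp(2τ)w.
By the product rule, w_τ = exp(-2τ)(u_τ - 2u), w_ττ = exp(-2τ)(u_ττ - 4u_τ + 4u), w_ξξ = exp(-2τ)u_ξξ.
Substituting into the PDE and dividing by exp(-2τ): u_ττ - 4u_τ + 4u = 4u_ξξ - 4(u_τ - 2u) - 4u.
The lower-order terms cancel, leaving the standard wave equation u_ττ = 4u_ξξ.
Initial data for u: u(ξ,0) = w(ξ,0) = -2sin(2ξ) + 2sin(3ξ); u_τ(ξ,0) = w_τ(ξ,0) + 2w(ξ,0) = 8sin(4ξ). The boundary conditions carry over: u(0,τ) = u(π,τ) = 0.
Solve for u:
  Using separation of variables u = X(ξ)T(τ):
  Eigenfunctions: sin(nξ), n = 1, 2, 3, ...
  General solution: u(ξ, τ) = Σ [A_n cos(2n τ) + B_n sin(2n τ)] sin(nξ)
  From u(ξ,0) = -2sin(2ξ) + 2sin(3ξ): A_2=-2, A_3=2. From u_τ(ξ,0) = 8sin(4ξ), using u_τ(ξ,0) = Σ ω_n B_n sin(nξ) with ω_n = 2n: B_4 = 8/8 = 1.
Hence u(ξ,τ) = -2sin(2ξ)cos(4τ) + 2sin(3ξ)cos(6τ) + sin(4ξ)sin(8τ).
Transform back: w(ξ,τ) = exp(-2τ)u(ξ,τ).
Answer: w(ξ, τ) = -2exp(-2τ)sin(2ξ)cos(4τ) + 2exp(-2τ)sin(3ξ)cos(6τ) + exp(-2τ)sin(4ξ)sin(8τ)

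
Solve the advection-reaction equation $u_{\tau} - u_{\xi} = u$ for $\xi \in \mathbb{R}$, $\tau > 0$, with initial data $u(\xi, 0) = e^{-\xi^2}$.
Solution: Substitute $u = e^{\tau}w$, i.e. $w = e^{-\tau}u$.
By the product rule, $u_{\tau} = e^{\tau}(w_{\tau} + w)$, $u_{\xi} = e^{\tau}w_{\xi}$.
Substituting into the PDE and dividing by $e^{\tau}$: $w_{\tau} + w - w_{\xi} = w$.
The lower-order terms cancel, leaving the standard advection equation $w_{\tau} - w_{\xi} = 0$.
Initial data for $w$: $w(\xi,0) = u(\xi,0) = e^{-\xi^2}$.
Solve for $w$:
  By method of characteristics (waves move left with speed 1):
  Along characteristics $\xi + \tau =$ const, $w$ is constant, so $w(\xi,\tau) = f(\xi + \tau)$ with $f = w( \cdot , 0)$.
Hence $w(\xi,\tau) = e^{-(\xi + \tau)^2}$.
Transform back: $u(\xi,\tau) = e^{\tau}w(\xi,\tau)$.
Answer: $u(\xi, \tau) = e^{\tau} e^{-(\tau + \xi)^2}$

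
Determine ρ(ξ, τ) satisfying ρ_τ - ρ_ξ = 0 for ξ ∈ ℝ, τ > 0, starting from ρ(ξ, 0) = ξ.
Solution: By characteristics (dξ/dτ = -1), ρ(ξ,τ) = f(ξ + τ) with f = ρ(·, 0).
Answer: ρ(ξ, τ) = ξ + τ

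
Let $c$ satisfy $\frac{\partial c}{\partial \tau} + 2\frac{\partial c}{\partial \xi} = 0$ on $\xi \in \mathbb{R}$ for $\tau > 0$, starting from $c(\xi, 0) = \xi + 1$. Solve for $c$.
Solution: By method of characteristics (waves move right with speed 2):
Along characteristics $\xi - 2\tau =$ const, $c$ is constant, so $c(\xi,\tau) = f(\xi - 2\tau)$ with $f = c( \cdot , 0)$.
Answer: $c(\xi, \tau) = -2 \tau + \xi + 1$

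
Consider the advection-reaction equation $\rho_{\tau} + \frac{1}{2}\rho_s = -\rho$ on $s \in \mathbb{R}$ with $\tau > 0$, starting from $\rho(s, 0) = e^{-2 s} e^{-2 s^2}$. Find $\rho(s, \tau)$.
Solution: Substitute $\rho = e^{-2s}u$, i.e. $u = e^{2s}\rho$.
By the product rule, $\rho_s = e^{-2s}(u_s - 2u)$, $\rho_{\tau} = e^{-2s}u_{\tau}$.
Substituting into the PDE and dividing by $e^{-2s}$: $u_{\tau} + \frac{1}{2}(u_s - 2u) = -u$.
The lower-order terms cancel, leaving the standard advection equation $u_{\tau} + \frac{1}{2}u_s = 0$.
Initial data for $u$: $u(s,0) = e^{2s}\rho(s,0) = e^{-2 s^2}$.
Solve for $u$:
  By method of characteristics (waves move right with speed 1/2):
  Along characteristics $s - \frac{1}{2}\tau =$ const, $u$ is constant, so $u(s,\tau) = f(s - \frac{1}{2}\tau)$ with $f = u( \cdot , 0)$.
Hence $u(s,\tau) = e^{-2 (s - \tau/2)^2}$.
Transform back: $\rho(s,\tau) = e^{-2s}u(s,\tau)$.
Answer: $\rho(s, \tau) = e^{-2 s} e^{-2 (-\tau/2 + s)^2}$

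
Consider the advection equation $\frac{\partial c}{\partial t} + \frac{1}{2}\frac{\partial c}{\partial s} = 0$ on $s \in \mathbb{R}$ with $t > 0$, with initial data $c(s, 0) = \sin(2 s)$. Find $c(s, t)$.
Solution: By characteristics ($ds/dt = 1/2$), $c(s,t) = f(s - \frac{1}{2}t)$ with $f = c( \cdot , 0)$.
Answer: $c(s, t) = \sin(2 s - t)$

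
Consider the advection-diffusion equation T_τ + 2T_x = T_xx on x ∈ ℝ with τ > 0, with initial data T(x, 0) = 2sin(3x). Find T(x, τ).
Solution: Moving frame: η = x - 2τ, σ = τ, T = u(η,σ), so T_τ = u_σ - 2u_η and T_xx = u_ηη.
Hence T_τ + 2T_x = u_σ and the PDE becomes the heat equation u_σ = u_ηη on η ∈ ℝ.
Initial data: u(η,0) = T(η,0) = 2sin(3η). Each mode sin(nη) decays as exp(-n²σ) on ℝ, so u(η,σ) = Σ c_n exp(-n²σ) sin(nη) with c_3=2: u(η,σ) = 2exp(-9σ)sin(3η).
Substituting back: T(x,τ) = u(x - 2τ, τ).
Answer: T(x, τ) = 2exp(-9τ)sin(3x - 6τ)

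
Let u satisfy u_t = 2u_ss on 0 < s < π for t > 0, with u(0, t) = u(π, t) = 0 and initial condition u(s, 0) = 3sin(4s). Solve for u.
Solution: Separating variables: u = Σ c_n exp(-2n²t) sin(ns). From u(s,0) = 3sin(4s): c_4=3.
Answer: u(s, t) = 3exp(-32t)sin(4s)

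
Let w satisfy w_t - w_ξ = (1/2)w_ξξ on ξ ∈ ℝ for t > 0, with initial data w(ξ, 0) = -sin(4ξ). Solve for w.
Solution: Change to a moving frame: let η = ξ + t, σ = t and write w(ξ,t) = u(η,σ).
By the chain rule w_t = u_σ + u_η, w_ξ = u_η, w_ξξ = u_ηη.
Then w_t - w_ξ = u_σ: the advection term cancels and the PDE becomes the heat equation u_σ = (1/2)u_ηη on η ∈ ℝ.
Initial data: u(η,0) = w(η,0) = -sin(4η).
On η ∈ ℝ each mode satisfies (sin(nη))″ = -n² sin(nη), so exp(-n²σ/2) sin(nη) solves the heat equation; by superposition u(η,σ) = Σ c_n exp(-n²σ/2) sin(nη).
Reading off the coefficients: c_4=-1, so u(η,σ) = -exp(-8σ)sin(4η).
Substituting back η = ξ + t, σ = t: w(ξ,t) = u(ξ + t, t).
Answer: w(ξ, t) = -exp(-8t)sin(4t + 4ξ)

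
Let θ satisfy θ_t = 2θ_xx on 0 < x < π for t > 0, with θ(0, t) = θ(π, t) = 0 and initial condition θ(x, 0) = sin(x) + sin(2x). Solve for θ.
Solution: Using separation of variables θ = X(x)G(t):
Eigenfunctions: sin(nx), n = 1, 2, 3, ...
General solution: θ(x, t) = Σ c_n sin(nx) exp(-2n² t)
Matching θ(x,0) = sin(x) + sin(2x) term by term: c_1=1, c_2=1.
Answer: θ(x, t) = exp(-2t)sin(x) + exp(-8t)sin(2x)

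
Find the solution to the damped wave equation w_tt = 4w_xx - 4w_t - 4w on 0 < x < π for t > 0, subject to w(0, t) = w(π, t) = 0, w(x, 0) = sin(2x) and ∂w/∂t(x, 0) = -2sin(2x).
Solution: Substitute w = exp(-2t)u.
Then w_t = exp(-2t)(u_t - 2u), w_tt = exp(-2t)(u_tt - 4u_t + 4u), w_xx = exp(-2t)u_xx; substituting and dividing by exp(-2t), the lower-order terms cancel: u_tt = 4u_xx (standard wave equation).
Data for u: u(x,0) = w(x,0) = sin(2x); u_t(x,0) = w_t(x,0) + 2w(x,0) = 0. The boundary conditions carry over: u(0,t) = u(π,t) = 0.
Separating variables: u = Σ [A_n cos(ω_n t) + B_n sin(ω_n t)] sin(nx), ω_n = 2n. From ICs: A_2=1.
So u(x,t) = sin(2x)cos(4t), and w(x,t) = exp(-2t)u(x,t).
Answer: w(x, t) = exp(-2t)sin(2x)cos(4t)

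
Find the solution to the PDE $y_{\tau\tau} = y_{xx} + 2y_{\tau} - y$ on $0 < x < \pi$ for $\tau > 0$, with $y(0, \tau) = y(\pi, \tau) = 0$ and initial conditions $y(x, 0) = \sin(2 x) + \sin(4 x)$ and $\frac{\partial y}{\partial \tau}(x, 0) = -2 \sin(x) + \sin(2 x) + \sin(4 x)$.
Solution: Substitute $y = e^{\tau}u$, i.e. $u = e^{-\tau}y$.
By the product rule, $y_{\tau} = e^{\tau}(u_{\tau} + u)$, $y_{\tau\tau} = e^{\tau}(u_{\tau\tau} + 2u_{\tau} + u)$, $y_{xx} = e^{\tau}u_{xx}$.
Substituting into the PDE and dividing by $e^{\tau}$: $u_{\tau\tau} + 2u_{\tau} + u = u_{xx} + 2(u_{\tau} + u) - u$.
The lower-order terms cancel, leaving the standard wave equation $u_{\tau\tau} = u_{xx}$.
Initial data for $u$: $u(x,0) = y(x,0) = \sin(2 x) + \sin(4 x)$; $u_{\tau}(x,0) = y_{\tau}(x,0) - y(x,0) = -2 \sin(x)$. The boundary conditions carry over: $u(0,\tau) = u(\pi,\tau) = 0$.
Solve for $u$:
  Using separation of variables $u = X(x)T(\tau)$:
  Eigenfunctions: $\sin(nx)$, $n = 1, 2, 3, \ldots$
  General solution: $u(x, \tau) = \sum [A_n \cos(n \tau) + B_n \sin(n \tau)] \sin(nx)$
  From $u(x,0) = \sin(2 x) + \sin(4 x)$: $A_2=1, A_4=1$. From $u_{\tau}(x,0) = -2 \sin(x)$, using $u_{\tau}(x,0) = \sum \omega_n B_n \sin(nx)$ with $\omega_n = n$: $B_1 = (-2)/1 = -2$.
Hence $u(x,\tau) = -2 \sin(x) \sin(\tau) + \sin(2 x) \cos(2 \tau) + \sin(4 x) \cos(4 \tau)$.
Transform back: $y(x,\tau) = e^{\tau}u(x,\tau)$.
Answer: $y(x, \tau) = -2 e^{\tau} \sin(\tau) \sin(x) + e^{\tau} \sin(2 x) \cos(2 \tau) + e^{\tau} \sin(4 x) \cos(4 \tau)$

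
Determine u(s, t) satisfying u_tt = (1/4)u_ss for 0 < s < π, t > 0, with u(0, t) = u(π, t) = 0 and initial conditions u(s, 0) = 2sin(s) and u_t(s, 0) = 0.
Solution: Using separation of variables u = X(s)T(t):
Eigenfunctions: sin(ns), n = 1, 2, 3, ...
General solution: u(s, t) = Σ [A_n cos(n t/2) + B_n sin(n t/2)] sin(ns)
From u(s,0) = 2sin(s): A_1=2. From u_t(s,0) = 0: all B_n = 0.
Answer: u(s, t) = 2sin(s)cos(t/2)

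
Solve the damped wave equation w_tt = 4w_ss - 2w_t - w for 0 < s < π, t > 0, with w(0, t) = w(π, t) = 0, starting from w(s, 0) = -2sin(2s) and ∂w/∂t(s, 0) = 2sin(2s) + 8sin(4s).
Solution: Substitute w = exp(-t)u, i.e. u = exp(t)w.
By the product rule, w_t = exp(-t)(u_t - u), w_tt = exp(-t)(u_tt - 2u_t + u), w_ss = exp(-t)u_ss.
Substituting into the PDE and dividing by exp(-t): u_tt - 2u_t + u = 4u_ss - 2(u_t - u) - u.
The lower-order terms cancel, leaving the standard wave equation u_tt = 4u_ss.
Initial data for u: u(s,0) = w(s,0) = -2sin(2s); u_t(s,0) = w_t(s,0) + w(s,0) = 8sin(4s). The boundary conditions carry over: u(0,t) = u(π,t) = 0.
Solve for u:
  Using separation of variables u = X(s)T(t):
  Eigenfunctions: sin(ns), n = 1, 2, 3, ...
  General solution: u(s, t) = Σ [A_n cos(2n t) + B_n sin(2n t)] sin(ns)
  From u(s,0) = -2sin(2s): A_2=-2. From u_t(s,0) = 8sin(4s), using u_t(s,0) = Σ ω_n B_n sin(ns) with ω_n = 2n: B_4 = 8/8 = 1.
Hence u(s,t) = -2sin(2s)cos(4t) + sin(4s)sin(8t).
Transform back: w(s,t) = exp(-t)u(s,t).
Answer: w(s, t) = -2exp(-t)sin(2s)cos(4t) + exp(-t)sin(4s)sin(8t)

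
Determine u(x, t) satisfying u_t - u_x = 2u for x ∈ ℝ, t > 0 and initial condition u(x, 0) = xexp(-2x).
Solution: Substitute u = exp(-2x)w, i.e. w = exp(2x)u.
By the product rule, u_x = exp(-2x)(w_x - 2w), u_t = exp(-2x)w_t.
Substituting into the PDE and dividing by exp(-2x): w_t - (w_x - 2w) = 2w.
The lower-order terms cancel, leaving the standard advection equation w_t - w_x = 0.
Initial data for w: w(x,0) = exp(2x)u(x,0) = x.
Solve for w:
  By method of characteristics (waves move left with speed 1):
  Along characteristics x + t = const, w is constant, so w(x,t) = f(x + t) with f = w(·, 0).
Hence w(x,t) = t + x.
Transform back: u(x,t) = exp(-2x)w(x,t).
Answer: u(x, t) = texp(-2x) + xexp(-2x)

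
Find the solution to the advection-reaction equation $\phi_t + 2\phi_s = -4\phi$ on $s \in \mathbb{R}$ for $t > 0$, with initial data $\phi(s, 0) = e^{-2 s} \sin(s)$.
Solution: Substitute $\phi = e^{-2s}u$.
Then $\phi_s = e^{-2s}(u_s - 2u)$, $\phi_t = e^{-2s}u_t$; substituting and dividing by $e^{-2s}$, the lower-order terms cancel: $u_t + 2u_s = 0$ (standard advection equation).
Data for $u$: $u(s,0) = e^{2s}\phi(s,0) = \sin(s)$.
By characteristics ($ds/dt = 2$), $u(s,t) = f(s - 2t)$ with $f = u( \cdot , 0)$.
So $u(s,t) = \sin(s - 2 t)$, and $\phi(s,t) = e^{-2s}u(s,t)$.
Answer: $\phi(s, t) = e^{-2 s} \sin(s - 2 t)$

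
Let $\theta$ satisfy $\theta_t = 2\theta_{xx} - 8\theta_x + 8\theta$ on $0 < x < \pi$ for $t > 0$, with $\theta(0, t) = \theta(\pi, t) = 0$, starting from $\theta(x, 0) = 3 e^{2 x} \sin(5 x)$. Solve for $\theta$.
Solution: Substitute $\theta = e^{2x}u$, i.e. $u = e^{-2x}\theta$.
By the product rule, $\theta_x = e^{2x}(u_x + 2u)$, $\theta_{xx} = e^{2x}(u_{xx} + 4u_x + 4u)$, $\theta_t = e^{2x}u_t$.
Substituting into the PDE and dividing by $e^{2x}$: $u_t = 2(u_{xx} + 4u_x + 4u) - 8(u_x + 2u) + 8u$.
The lower-order terms cancel, leaving the standard heat equation $u_t = 2u_{xx}$.
Initial data for $u$: $u(x,0) = e^{-2x}\theta(x,0) = 3 \sin(5 x)$. The boundary conditions carry over: $u(0,t) = u(\pi,t) = 0$.
Solve for $u$:
  Using separation of variables $u = X(x)G(t)$:
  Eigenfunctions: $\sin(nx)$, $n = 1, 2, 3, \ldots$
  General solution: $u(x, t) = \sum c_n \sin(nx) e^{-2n^2 t}$
  Matching $u(x,0) = 3 \sin(5 x)$ term by term: $c_5=3$.
Hence $u(x,t) = 3 e^{-50 t} \sin(5 x)$.
Transform back: $\theta(x,t) = e^{2x}u(x,t)$.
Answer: $\theta(x, t) = 3 e^{-50 t} e^{2 x} \sin(5 x)$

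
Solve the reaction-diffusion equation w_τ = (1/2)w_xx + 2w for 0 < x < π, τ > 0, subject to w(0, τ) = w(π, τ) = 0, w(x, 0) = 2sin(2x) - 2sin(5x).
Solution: Substitute w = exp(2τ)u.
Then w_τ = exp(2τ)(u_τ + 2u), w_xx = exp(2τ)u_xx; substituting and dividing by exp(2τ), the lower-order terms cancel: u_τ = (1/2)u_xx (standard heat equation).
Data for u: u(x,0) = w(x,0) = 2sin(2x) - 2sin(5x). The boundary conditions carry over: u(0,τ) = u(π,τ) = 0.
Separating variables: u = Σ c_n exp(-n²τ/2) sin(nx). From u(x,0) = 2sin(2x) - 2sin(5x): c_2=2, c_5=-2.
So u(x,τ) = 2exp(-2τ)sin(2x) - 2exp(-25τ/2)sin(5x), and w(x,τ) = exp(2τ)u(x,τ).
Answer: w(x, τ) = 2sin(2x) - 2exp(-21τ/2)sin(5x)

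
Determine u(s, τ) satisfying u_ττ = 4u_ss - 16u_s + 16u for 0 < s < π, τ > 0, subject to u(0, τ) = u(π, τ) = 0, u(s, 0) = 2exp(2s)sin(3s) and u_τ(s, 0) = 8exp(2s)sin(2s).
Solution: Substitute u = exp(2s)w, i.e. w = exp(-2s)u.
By the product rule, u_s = exp(2s)(w_s + 2w), u_ss = exp(2s)(w_ss + 4w_s + 4w), u_ττ = exp(2s)w_ττ.
Substituting into the PDE and dividing by exp(2s): w_ττ = 4(w_ss + 4w_s + 4w) - 16(w_s + 2w) + 16w.
The lower-order terms cancel, leaving the standard wave equation w_ττ = 4w_ss.
Initial data for w: w(s,0) = exp(-2s)u(s,0) = 2sin(3s); w_τ(s,0) = exp(-2s)u_τ(s,0) = 8sin(2s). The boundary conditions carry over: w(0,τ) = w(π,τ) = 0.
Solve for w:
  Using separation of variables w = X(s)T(τ):
  Eigenfunctions: sin(ns), n = 1, 2, 3, ...
  General solution: w(s, τ) = Σ [A_n cos(2n τ) + B_n sin(2n τ)] sin(ns)
  From w(s,0) = 2sin(3s): A_3=2. From w_τ(s,0) = 8sin(2s), using w_τ(s,0) = Σ ω_n B_n sin(ns) with ω_n = 2n: B_2 = 8/4 = 2.
Hence w(s,τ) = 2sin(2s)sin(4τ) + 2sin(3s)cos(6τ).
Transform back: u(s,τ) = exp(2s)w(s,τ).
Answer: u(s, τ) = 2exp(2s)sin(2s)sin(4τ) + 2exp(2s)sin(3s)cos(6τ)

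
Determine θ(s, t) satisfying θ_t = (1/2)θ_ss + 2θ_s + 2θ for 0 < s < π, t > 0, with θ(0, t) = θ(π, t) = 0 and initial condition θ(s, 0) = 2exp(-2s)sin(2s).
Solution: Substitute θ = exp(-2s)u, i.e. u = exp(2s)θ.
By the product rule, θ_s = exp(-2s)(u_s - 2u), θ_ss = exp(-2s)(u_ss - 4u_s + 4u), θ_t = exp(-2s)u_t.
Substituting into the PDE and dividing by exp(-2s): u_t = (1/2)(u_ss - 4u_s + 4u) + 2(u_s - 2u) + 2u.
The lower-order terms cancel, leaving the standard heat equation u_t = (1/2)u_ss.
Initial data for u: u(s,0) = exp(2s)θ(s,0) = 2sin(2s). The boundary conditions carry over: u(0,t) = u(π,t) = 0.
Solve for u:
  Using separation of variables u = X(s)G(t):
  Eigenfunctions: sin(ns), n = 1, 2, 3, ...
  General solution: u(s, t) = Σ c_n sin(ns) exp(-n² t/2)
  Matching u(s,0) = 2sin(2s) term by term: c_2=2.
Hence u(s,t) = 2exp(-2t)sin(2s).
Transform back: θ(s,t) = exp(-2s)u(s,t).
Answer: θ(s, t) = 2exp(-2s)exp(-2t)sin(2s)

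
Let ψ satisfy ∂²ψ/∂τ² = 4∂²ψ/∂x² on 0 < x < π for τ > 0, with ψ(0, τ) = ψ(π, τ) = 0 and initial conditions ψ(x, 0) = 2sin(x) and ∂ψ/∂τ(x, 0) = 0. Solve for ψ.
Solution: Using separation of variables ψ = X(x)T(τ):
Eigenfunctions: sin(nx), n = 1, 2, 3, ...
General solution: ψ(x, τ) = Σ [A_n cos(2n τ) + B_n sin(2n τ)] sin(nx)
From ψ(x,0) = 2sin(x): A_1=2. From ψ_τ(x,0) = 0: all B_n = 0.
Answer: ψ(x, τ) = 2sin(x)cos(2τ)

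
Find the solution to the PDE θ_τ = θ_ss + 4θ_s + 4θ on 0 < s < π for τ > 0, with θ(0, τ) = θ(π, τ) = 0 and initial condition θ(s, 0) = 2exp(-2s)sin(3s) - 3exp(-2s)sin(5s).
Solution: Substitute θ = exp(-2s)u, i.e. u = exp(2s)θ.
By the product rule, θ_s = exp(-2s)(u_s - 2u), θ_ss = exp(-2s)(u_ss - 4u_s + 4u), θ_τ = exp(-2s)u_τ.
Substituting into the PDE and dividing by exp(-2s): u_τ = (u_ss - 4u_s + 4u) + 4(u_s - 2u) + 4u.
The lower-order terms cancel, leaving the standard heat equation u_τ = u_ss.
Initial data for u: u(s,0) = exp(2s)θ(s,0) = 2sin(3s) - 3sin(5s). The boundary conditions carry over: u(0,τ) = u(π,τ) = 0.
Solve for u:
  Using separation of variables u = X(s)G(τ):
  Eigenfunctions: sin(ns), n = 1, 2, 3, ...
  General solution: u(s, τ) = Σ c_n sin(ns) exp(-n² τ)
  Matching u(s,0) = 2sin(3s) - 3sin(5s) term by term: c_3=2, c_5=-3.
Hence u(s,τ) = 2exp(-9τ)sin(3s) - 3exp(-25τ)sin(5s).
Transform back: θ(s,τ) = exp(-2s)u(s,τ).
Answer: θ(s, τ) = 2exp(-2s)exp(-9τ)sin(3s) - 3exp(-2s)exp(-25τ)sin(5s)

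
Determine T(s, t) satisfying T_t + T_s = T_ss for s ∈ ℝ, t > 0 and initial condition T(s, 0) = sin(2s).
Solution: Change to a moving frame: let η = s - t, σ = t and write T(s,t) = u(η,σ).
By the chain rule T_t = u_σ - u_η, T_s = u_η, T_ss = u_ηη.
Then T_t + T_s = u_σ: the advection term cancels and the PDE becomes the heat equation u_σ = u_ηη on η ∈ ℝ.
Initial data: u(η,0) = T(η,0) = sin(2η).
On η ∈ ℝ each mode satisfies (sin(nη))″ = -n² sin(nη), so exp(-n²σ) sin(nη) solves the heat equation; by superposition u(η,σ) = Σ c_n exp(-n²σ) sin(nη).
Reading off the coefficients: c_2=1, so u(η,σ) = exp(-4σ)sin(2η).
Substituting back η = s - t, σ = t: T(s,t) = u(s - t, t).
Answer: T(s, t) = exp(-4t)sin(2s - 2t)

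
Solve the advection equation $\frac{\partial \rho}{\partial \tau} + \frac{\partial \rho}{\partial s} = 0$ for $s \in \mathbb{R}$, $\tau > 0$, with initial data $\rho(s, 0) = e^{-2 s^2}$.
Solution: By method of characteristics (waves move right with speed 1):
Along characteristics $s - \tau =$ const, $\rho$ is constant, so $\rho(s,\tau) = f(s - \tau)$ with $f = \rho( \cdot , 0)$.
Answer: $\rho(s, \tau) = e^{-2 (-\tau + s)^2}$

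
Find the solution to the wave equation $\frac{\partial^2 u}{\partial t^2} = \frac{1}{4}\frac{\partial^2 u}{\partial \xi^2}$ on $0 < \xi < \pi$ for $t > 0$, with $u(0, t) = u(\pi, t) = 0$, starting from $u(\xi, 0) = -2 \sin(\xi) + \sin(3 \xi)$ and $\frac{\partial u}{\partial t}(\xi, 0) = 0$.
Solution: Separating variables: $u = \sum [A_n \cos(\omega_n t) + B_n \sin(\omega_n t)] \sin(n\xi)$, $\omega_n = n/2$. From ICs: $A_1=-2, A_3=1$.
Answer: $u(\xi, t) = -2 \sin(\xi) \cos(t/2) + \sin(3 \xi) \cos(3 t/2)$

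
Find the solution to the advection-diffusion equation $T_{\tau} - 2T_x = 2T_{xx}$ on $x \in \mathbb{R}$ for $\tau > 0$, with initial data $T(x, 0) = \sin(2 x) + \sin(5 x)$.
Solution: Moving frame: $\eta = x + 2\tau$, $\sigma = \tau$, $T = u(\eta,\sigma)$, so $T_{\tau} = u_{\sigma} + 2u_{\eta}$ and $T_{xx} = u_{\eta\eta}$.
Hence $T_{\tau} - 2T_x = u_{\sigma}$ and the PDE becomes the heat equation $u_{\sigma} = 2u_{\eta\eta}$ on $\eta \in \mathbb{R}$.
Initial data: $u(\eta,0) = T(\eta,0) = \sin(2 \eta) + \sin(5 \eta)$. Each mode $\sin(n\eta)$ decays as $e^{-2n^2\sigma}$ on $\mathbb{R}$, so $u(\eta,\sigma) = \sum c_n e^{-2n^2\sigma} \sin(n\eta)$ with $c_2=1, c_5=1$: $u(\eta,\sigma) = e^{-8 \sigma} \sin(2 \eta) + e^{-50 \sigma} \sin(5 \eta)$.
Substituting back: $T(x,\tau) = u(x + 2\tau, \tau)$.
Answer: $T(x, \tau) = e^{-8 \tau} \sin(4 \tau + 2 x) + e^{-50 \tau} \sin(10 \tau + 5 x)$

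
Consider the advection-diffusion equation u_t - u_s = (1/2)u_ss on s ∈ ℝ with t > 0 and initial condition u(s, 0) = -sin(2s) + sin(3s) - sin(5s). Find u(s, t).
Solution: Change to a moving frame: let η = s + t, σ = t and write u(s,t) = w(η,σ).
By the chain rule u_t = w_σ + w_η, u_s = w_η, u_ss = w_ηη.
Then u_t - u_s = w_σ: the advection term cancels and the PDE becomes the heat equation w_σ = (1/2)w_ηη on η ∈ ℝ.
Initial data: w(η,0) = u(η,0) = -sin(2η) + sin(3η) - sin(5η).
On η ∈ ℝ each mode satisfies (sin(nη))″ = -n² sin(nη), so exp(-n²σ/2) sin(nη) solves the heat equation; by superposition w(η,σ) = Σ c_n exp(-n²σ/2) sin(nη).
Reading off the coefficients: c_2=-1, c_3=1, c_5=-1, so w(η,σ) = -exp(-2σ)sin(2η) + exp(-9σ/2)sin(3η) - exp(-25σ/2)sin(5η).
Substituting back η = s + t, σ = t: u(s,t) = w(s + t, t).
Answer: u(s, t) = -exp(-2t)sin(2s + 2t) + exp(-9t/2)sin(3s + 3t) - exp(-25t/2)sin(5s + 5t)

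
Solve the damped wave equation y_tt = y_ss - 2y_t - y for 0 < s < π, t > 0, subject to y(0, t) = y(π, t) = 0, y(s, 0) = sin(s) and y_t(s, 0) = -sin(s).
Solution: Substitute y = exp(-t)u.
Then y_t = exp(-t)(u_t - u), y_tt = exp(-t)(u_tt - 2u_t + u), y_ss = exp(-t)u_ss; substituting and dividing by exp(-t), the lower-order terms cancel: u_tt = u_ss (standard wave equation).
Data for u: u(s,0) = y(s,0) = sin(s); u_t(s,0) = y_t(s,0) + y(s,0) = 0. The boundary conditions carry over: u(0,t) = u(π,t) = 0.
Separating variables: u = Σ [A_n cos(ω_n t) + B_n sin(ω_n t)] sin(ns), ω_n = n. From ICs: A_1=1.
So u(s,t) = sin(s)cos(t), and y(s,t) = exp(-t)u(s,t).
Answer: y(s, t) = exp(-t)sin(s)cos(t)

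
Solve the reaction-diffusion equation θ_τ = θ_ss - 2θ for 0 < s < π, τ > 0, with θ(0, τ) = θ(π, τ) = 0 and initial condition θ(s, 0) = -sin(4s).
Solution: Substitute θ = exp(-2τ)u.
Then θ_τ = exp(-2τ)(u_τ - 2u), θ_ss = exp(-2τ)u_ss; substituting and dividing by exp(-2τ), the lower-order terms cancel: u_τ = u_ss (standard heat equation).
Data for u: u(s,0) = θ(s,0) = -sin(4s). The boundary conditions carry over: u(0,τ) = u(π,τ) = 0.
Separating variables: u = Σ c_n exp(-n²τ) sin(ns). From u(s,0) = -sin(4s): c_4=-1.
So u(s,τ) = -exp(-16τ)sin(4s), and θ(s,τ) = exp(-2τ)u(s,τ).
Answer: θ(s, τ) = -exp(-18τ)sin(4s)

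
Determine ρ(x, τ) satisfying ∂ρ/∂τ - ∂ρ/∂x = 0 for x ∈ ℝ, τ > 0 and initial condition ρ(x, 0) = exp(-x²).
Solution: By method of characteristics (waves move left with speed 1):
Along characteristics x + τ = const, ρ is constant, so ρ(x,τ) = f(x + τ) with f = ρ(·, 0).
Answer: ρ(x, τ) = exp(-(x + τ)²)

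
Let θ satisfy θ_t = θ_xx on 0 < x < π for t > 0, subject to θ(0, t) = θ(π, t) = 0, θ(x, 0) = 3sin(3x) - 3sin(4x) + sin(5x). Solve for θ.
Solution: Using separation of variables θ = X(x)G(t):
Eigenfunctions: sin(nx), n = 1, 2, 3, ...
General solution: θ(x, t) = Σ c_n sin(nx) exp(-n² t)
Matching θ(x,0) = 3sin(3x) - 3sin(4x) + sin(5x) term by term: c_3=3, c_4=-3, c_5=1.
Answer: θ(x, t) = 3exp(-9t)sin(3x) - 3exp(-16t)sin(4x) + exp(-25t)sin(5x)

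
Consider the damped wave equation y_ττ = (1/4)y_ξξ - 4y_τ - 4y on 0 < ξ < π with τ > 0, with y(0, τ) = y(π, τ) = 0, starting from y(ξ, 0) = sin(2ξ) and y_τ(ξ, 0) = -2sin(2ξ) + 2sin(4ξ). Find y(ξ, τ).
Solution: Substitute y = exp(-2τ)u.
Then y_τ = exp(-2τ)(u_τ - 2u), y_ττ = exp(-2τ)(u_ττ - 4u_τ + 4u), y_ξξ = exp(-2τ)u_ξξ; substituting and dividing by exp(-2τ), the lower-order terms cancel: u_ττ = (1/4)u_ξξ (standard wave equation).
Data for u: u(ξ,0) = y(ξ,0) = sin(2ξ); u_τ(ξ,0) = y_τ(ξ,0) + 2y(ξ,0) = 2sin(4ξ). The boundary conditions carry over: u(0,τ) = u(π,τ) = 0.
Separating variables: u = Σ [A_n cos(ω_n τ) + B_n sin(ω_n τ)] sin(nξ), ω_n = n/2. From ICs (B_n = velocity coefficient / ω_n): A_2=1, B_4=1.
So u(ξ,τ) = sin(2ξ)cos(τ) + sin(4ξ)sin(2τ), and y(ξ,τ) = exp(-2τ)u(ξ,τ).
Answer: y(ξ, τ) = exp(-2τ)sin(2ξ)cos(τ) + exp(-2τ)sin(4ξ)sin(2τ)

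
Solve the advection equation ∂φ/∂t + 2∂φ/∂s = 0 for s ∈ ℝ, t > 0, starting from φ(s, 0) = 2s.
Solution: By method of characteristics (waves move right with speed 2):
Along characteristics s - 2t = const, φ is constant, so φ(s,t) = f(s - 2t) with f = φ(·, 0).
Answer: φ(s, t) = 2s - 4t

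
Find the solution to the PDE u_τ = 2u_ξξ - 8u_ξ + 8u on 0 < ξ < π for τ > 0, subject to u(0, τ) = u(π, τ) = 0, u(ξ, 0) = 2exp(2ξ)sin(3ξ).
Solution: Substitute u = exp(2ξ)w, i.e. w = exp(-2ξ)u.
By the product rule, u_ξ = exp(2ξ)(w_ξ + 2w), u_ξξ = exp(2ξ)(w_ξξ + 4w_ξ + 4w), u_τ = exp(2ξ)w_τ.
Substituting into the PDE and dividing by exp(2ξ): w_τ = 2(w_ξξ + 4w_ξ + 4w) - 8(w_ξ + 2w) + 8w.
The lower-order terms cancel, leaving the standard heat equation w_τ = 2w_ξξ.
Initial data for w: w(ξ,0) = exp(-2ξ)u(ξ,0) = 2sin(3ξ). The boundary conditions carry over: w(0,τ) = w(π,τ) = 0.
Solve for w:
  Using separation of variables w = X(ξ)T(τ):
  Eigenfunctions: sin(nξ), n = 1, 2, 3, ...
  General solution: w(ξ, τ) = Σ c_n sin(nξ) exp(-2n² τ)
  Matching w(ξ,0) = 2sin(3ξ) term by term: c_3=2.
Hence w(ξ,τ) = 2exp(-18τ)sin(3ξ).
Transform back: u(ξ,τ) = exp(2ξ)w(ξ,τ).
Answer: u(ξ, τ) = 2exp(2ξ)exp(-18τ)sin(3ξ)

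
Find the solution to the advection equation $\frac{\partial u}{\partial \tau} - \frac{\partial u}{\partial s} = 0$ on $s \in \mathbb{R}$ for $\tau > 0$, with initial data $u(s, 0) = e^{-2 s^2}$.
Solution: By characteristics ($ds/d\tau = -1$), $u(s,\tau) = f(s + \tau)$ with $f = u( \cdot , 0)$.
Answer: $u(s, \tau) = e^{-2 (\tau + s)^2}$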